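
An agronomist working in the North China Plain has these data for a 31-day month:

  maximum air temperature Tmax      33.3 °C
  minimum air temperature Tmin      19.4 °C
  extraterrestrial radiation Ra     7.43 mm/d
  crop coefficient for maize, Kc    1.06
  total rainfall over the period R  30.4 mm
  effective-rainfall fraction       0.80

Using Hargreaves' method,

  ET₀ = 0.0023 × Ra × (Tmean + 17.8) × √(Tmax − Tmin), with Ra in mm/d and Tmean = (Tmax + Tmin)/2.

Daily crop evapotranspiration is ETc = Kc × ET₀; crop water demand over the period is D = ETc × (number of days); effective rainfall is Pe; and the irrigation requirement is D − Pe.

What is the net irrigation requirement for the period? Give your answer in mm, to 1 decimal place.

Tmean = (33.3 + 19.4)/2 = 26.35 °C
ET₀ = 0.0023 × 7.43 × (26.35 + 17.8) × √13.9 = 0.0023 × 7.43 × 44.15 × 3.7283 = 2.8129 mm/d
ETc = Kc × ET₀ = 1.06 × 2.8129 = 2.9817 mm/d
Crop demand D = ETc × 31 d = 2.9817 × 31 = 92.433 mm
Pe = 0.80 × 30.4 = 24.320 mm
D − Pe = 92.433 − 24.320 = 68.113 mm

68.1 mm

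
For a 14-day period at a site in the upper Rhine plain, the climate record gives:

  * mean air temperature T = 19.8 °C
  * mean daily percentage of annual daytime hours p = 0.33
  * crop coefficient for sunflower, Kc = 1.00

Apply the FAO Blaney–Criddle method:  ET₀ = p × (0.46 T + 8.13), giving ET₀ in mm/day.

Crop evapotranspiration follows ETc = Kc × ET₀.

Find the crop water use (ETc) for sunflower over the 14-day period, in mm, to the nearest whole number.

80 mm

ET₀ = 0.33 × (0.46 × 19.8 + 8.13) = 0.33 × 17.238 = 5.6885 mm/d
ETc = Kc × ET₀ = 1.00 × 5.6885 = 5.6885 mm/d
Over 14 days: 5.6885 × 14 = 79.639 mm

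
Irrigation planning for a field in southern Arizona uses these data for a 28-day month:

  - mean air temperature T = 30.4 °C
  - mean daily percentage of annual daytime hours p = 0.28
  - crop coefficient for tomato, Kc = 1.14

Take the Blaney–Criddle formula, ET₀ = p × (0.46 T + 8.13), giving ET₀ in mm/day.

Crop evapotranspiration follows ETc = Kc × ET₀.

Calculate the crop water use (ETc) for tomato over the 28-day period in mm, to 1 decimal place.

ET₀ = 0.28 × (0.46 × 30.4 + 8.13) = 0.28 × 22.114 = 6.1919 mm/d
ETc = Kc × ET₀ = 1.14 × 6.1919 = 7.0588 mm/d
Over 28 days: 7.0588 × 28 = 197.646 mm

197.6 mm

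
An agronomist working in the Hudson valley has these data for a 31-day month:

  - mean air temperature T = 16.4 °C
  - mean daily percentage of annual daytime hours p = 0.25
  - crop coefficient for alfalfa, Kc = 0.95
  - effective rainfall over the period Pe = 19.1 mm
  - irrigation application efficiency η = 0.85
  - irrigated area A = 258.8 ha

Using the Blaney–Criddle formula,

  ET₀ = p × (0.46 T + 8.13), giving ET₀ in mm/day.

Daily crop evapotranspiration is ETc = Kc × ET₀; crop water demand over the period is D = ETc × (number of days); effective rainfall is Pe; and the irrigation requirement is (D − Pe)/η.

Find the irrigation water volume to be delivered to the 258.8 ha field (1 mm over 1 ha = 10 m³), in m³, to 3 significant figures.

ET₀ = 0.25 × (0.46 × 16.4 + 8.13) = 0.25 × 15.674 = 3.9185 mm/d
ETc = Kc × ET₀ = 0.95 × 3.9185 = 3.7226 mm/d
Crop demand D = ETc × 31 d = 3.7226 × 31 = 115.401 mm
D − Pe = 115.401 − 19.1 = 96.301 mm
Gross irrigation = 96.301 / 0.85 = 113.295 mm
Volume = 113.295 mm × 258.8 ha × 10 = 293207.5 m³

293000 m³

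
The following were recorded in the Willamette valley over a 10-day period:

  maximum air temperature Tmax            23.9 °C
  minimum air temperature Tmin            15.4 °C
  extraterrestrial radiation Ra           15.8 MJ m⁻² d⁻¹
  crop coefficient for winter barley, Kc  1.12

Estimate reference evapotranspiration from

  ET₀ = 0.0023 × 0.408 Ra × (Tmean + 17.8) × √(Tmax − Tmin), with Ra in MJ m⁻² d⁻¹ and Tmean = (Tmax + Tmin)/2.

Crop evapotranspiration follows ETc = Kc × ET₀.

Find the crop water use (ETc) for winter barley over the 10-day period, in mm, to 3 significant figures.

Tmean = (23.9 + 15.4)/2 = 19.65 °C
0.408 Ra = 0.408 × 15.8 = 6.4464 mm/d equivalent
ET₀ = 0.0023 × 6.4464 × (19.65 + 17.8) × √8.5 = 0.0023 × 6.4464 × 37.45 × 2.9155 = 1.6189 mm/d
ETc = Kc × ET₀ = 1.12 × 1.6189 = 1.8132 mm/d
Over 10 days: 1.8132 × 10 = 18.132 mm

18.1 mm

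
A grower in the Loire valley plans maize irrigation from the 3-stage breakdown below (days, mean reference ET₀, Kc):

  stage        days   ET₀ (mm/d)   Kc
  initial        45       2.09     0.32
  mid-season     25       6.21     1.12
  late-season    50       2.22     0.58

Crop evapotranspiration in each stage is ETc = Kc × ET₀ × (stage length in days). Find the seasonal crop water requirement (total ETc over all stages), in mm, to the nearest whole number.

initial: 0.32 × 2.09 × 45 = 30.10 mm
mid-season: 1.12 × 6.21 × 25 = 173.88 mm
late-season: 0.58 × 2.22 × 50 = 64.38 mm
Seasonal total = 268.36 mm

268 mm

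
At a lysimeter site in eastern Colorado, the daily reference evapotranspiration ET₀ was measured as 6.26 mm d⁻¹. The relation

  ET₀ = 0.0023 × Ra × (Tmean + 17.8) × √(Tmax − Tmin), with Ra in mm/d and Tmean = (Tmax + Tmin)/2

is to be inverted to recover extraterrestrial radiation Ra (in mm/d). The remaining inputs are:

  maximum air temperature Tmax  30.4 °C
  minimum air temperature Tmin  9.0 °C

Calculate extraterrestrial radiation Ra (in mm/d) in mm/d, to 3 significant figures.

15.7 mm/d

Tmean = 19.70 °C; √ΔT = 4.6260
Ra = ET₀ / [0.0023 × (Tmean+17.8) × √ΔT] = 6.26 / (0.0023 × 37.50 × 4.6260) = 15.690 mm/d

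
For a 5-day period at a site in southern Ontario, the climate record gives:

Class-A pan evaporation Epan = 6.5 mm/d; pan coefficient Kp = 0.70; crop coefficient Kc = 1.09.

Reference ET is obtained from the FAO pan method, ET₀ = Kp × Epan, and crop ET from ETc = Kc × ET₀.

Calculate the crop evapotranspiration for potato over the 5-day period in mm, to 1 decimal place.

ET₀ = 0.70 × 6.5 = 4.5500 mm/d
ETc = Kc × ET₀ = 1.09 × 4.5500 = 4.9595 mm/d
Over 5 days: 4.9595 × 5 = 24.798 mm

24.8 mm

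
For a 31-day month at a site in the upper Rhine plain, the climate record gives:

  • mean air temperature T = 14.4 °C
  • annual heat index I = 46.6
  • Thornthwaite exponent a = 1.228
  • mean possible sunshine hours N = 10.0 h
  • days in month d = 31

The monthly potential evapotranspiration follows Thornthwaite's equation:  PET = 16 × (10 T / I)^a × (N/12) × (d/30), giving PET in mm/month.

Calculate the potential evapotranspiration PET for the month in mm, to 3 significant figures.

10T/I = 10 × 14.4 / 46.6 = 3.0901
(10T/I)^a = 3.0901^1.228 = 3.9966
Uncorrected PET = 16 × 3.9966 = 63.946 mm
Correction = (N/12)(d/30) = (10.0/12)(31/30) = 0.8611
PET = 63.946 × 0.8611 = 55.064 mm/month

55.1 mm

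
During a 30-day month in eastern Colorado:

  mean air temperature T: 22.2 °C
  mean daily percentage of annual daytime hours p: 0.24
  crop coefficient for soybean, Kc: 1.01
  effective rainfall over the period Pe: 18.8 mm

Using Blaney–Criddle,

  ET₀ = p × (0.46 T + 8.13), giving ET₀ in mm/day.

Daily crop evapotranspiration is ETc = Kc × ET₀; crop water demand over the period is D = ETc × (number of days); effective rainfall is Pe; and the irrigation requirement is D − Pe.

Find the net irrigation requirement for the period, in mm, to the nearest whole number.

ET₀ = 0.24 × (0.46 × 22.2 + 8.13) = 0.24 × 18.342 = 4.4021 mm/d
ETc = Kc × ET₀ = 1.01 × 4.4021 = 4.4461 mm/d
Crop demand D = ETc × 30 d = 4.4461 × 30 = 133.383 mm
D − Pe = 133.383 − 18.8 = 114.583 mm

115 mm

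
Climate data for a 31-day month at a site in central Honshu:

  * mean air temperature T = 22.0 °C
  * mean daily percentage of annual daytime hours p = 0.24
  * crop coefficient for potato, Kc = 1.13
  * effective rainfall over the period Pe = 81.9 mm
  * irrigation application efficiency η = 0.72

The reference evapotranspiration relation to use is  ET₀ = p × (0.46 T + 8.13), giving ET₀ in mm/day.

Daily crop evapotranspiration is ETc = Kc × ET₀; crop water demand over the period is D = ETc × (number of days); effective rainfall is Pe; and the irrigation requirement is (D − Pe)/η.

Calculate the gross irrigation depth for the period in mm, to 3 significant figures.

ET₀ = 0.24 × (0.46 × 22.0 + 8.13) = 0.24 × 18.250 = 4.3800 mm/d
ETc = Kc × ET₀ = 1.13 × 4.3800 = 4.9494 mm/d
Crop demand D = ETc × 31 d = 4.9494 × 31 = 153.431 mm
D − Pe = 153.431 − 81.9 = 71.531 mm
Gross irrigation = 71.531 / 0.72 = 99.349 mm

99.3 mm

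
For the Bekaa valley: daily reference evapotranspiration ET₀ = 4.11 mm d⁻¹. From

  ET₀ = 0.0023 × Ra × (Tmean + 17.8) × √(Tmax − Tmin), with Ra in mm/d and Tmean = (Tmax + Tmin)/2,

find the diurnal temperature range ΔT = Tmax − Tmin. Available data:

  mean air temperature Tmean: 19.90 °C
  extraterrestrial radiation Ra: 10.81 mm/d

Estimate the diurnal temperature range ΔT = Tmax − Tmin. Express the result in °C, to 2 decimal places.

19.23 °C

√ΔT = ET₀ / [0.0023 × Ra × (Tmean+17.8)] = 4.11 / (0.0023 × 10.81 × 37.70) = 4.3848
ΔT = 4.3848² = 19.226 °C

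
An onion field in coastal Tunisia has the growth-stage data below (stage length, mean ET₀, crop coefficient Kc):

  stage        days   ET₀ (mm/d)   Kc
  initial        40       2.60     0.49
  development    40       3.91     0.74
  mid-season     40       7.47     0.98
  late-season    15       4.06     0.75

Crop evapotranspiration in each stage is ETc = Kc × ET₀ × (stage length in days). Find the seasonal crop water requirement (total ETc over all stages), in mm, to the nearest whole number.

initial: 0.49 × 2.60 × 40 = 50.96 mm
development: 0.74 × 3.91 × 40 = 115.74 mm
mid-season: 0.98 × 7.47 × 40 = 292.82 mm
late-season: 0.75 × 4.06 × 15 = 45.68 mm
Seasonal total = 505.20 mm

505 mm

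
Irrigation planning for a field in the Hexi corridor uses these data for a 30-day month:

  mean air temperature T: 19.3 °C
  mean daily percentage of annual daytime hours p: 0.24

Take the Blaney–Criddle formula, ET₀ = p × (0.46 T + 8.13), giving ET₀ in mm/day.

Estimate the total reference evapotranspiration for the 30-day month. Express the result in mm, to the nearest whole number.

122 mm

ET₀ = 0.24 × (0.46 × 19.3 + 8.13) = 0.24 × 17.008 = 4.0819 mm/d
Monthly total = 4.0819 × 30 = 122.457 mm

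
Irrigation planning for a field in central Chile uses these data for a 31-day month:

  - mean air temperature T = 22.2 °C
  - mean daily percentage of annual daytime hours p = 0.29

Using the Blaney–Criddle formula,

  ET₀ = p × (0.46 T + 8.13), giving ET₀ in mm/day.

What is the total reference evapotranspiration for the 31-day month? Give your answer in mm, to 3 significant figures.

ET₀ = 0.29 × (0.46 × 22.2 + 8.13) = 0.29 × 18.342 = 5.3192 mm/d
Monthly total = 5.3192 × 31 = 164.895 mm

165 mm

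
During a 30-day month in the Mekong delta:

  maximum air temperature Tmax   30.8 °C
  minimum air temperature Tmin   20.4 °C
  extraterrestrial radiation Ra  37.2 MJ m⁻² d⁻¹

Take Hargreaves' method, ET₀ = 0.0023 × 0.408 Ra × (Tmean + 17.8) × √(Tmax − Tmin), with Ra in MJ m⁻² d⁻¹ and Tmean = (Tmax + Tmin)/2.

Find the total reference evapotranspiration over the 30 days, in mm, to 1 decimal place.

146.6 mm

Tmean = (30.8 + 20.4)/2 = 25.60 °C
0.408 Ra = 0.408 × 37.2 = 15.1776 mm/d equivalent
ET₀ = 0.0023 × 15.1776 × (25.60 + 17.8) × √10.4 = 0.0023 × 15.1776 × 43.40 × 3.2249 = 4.8858 mm/d
Over 30 days: 4.8858 × 30 = 146.574 mm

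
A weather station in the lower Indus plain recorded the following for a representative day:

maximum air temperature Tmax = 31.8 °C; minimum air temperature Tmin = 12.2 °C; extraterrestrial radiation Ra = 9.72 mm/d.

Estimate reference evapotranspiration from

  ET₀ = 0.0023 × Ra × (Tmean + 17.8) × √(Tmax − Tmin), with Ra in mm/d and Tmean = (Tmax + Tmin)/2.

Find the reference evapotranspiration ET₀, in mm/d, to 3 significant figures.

Tmean = (31.8 + 12.2)/2 = 22.00 °C
ET₀ = 0.0023 × 9.72 × (22.00 + 17.8) × √19.6 = 0.0023 × 9.72 × 39.80 × 4.4272 = 3.9392 mm/d

3.94 mm/d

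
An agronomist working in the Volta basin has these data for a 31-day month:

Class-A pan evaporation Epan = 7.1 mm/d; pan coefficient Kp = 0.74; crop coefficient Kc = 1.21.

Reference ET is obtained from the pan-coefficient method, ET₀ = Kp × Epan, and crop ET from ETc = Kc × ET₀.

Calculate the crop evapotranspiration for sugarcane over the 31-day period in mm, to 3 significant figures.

197 mm

ET₀ = 0.74 × 7.1 = 5.2540 mm/d
ETc = Kc × ET₀ = 1.21 × 5.2540 = 6.3573 mm/d
Over 31 days: 6.3573 × 31 = 197.076 mm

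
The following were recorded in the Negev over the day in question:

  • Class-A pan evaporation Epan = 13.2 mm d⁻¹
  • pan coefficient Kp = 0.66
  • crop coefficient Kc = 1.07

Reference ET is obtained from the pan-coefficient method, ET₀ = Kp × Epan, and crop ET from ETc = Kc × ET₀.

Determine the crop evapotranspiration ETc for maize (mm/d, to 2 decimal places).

9.32 mm/d

ET₀ = 0.66 × 13.2 = 8.7120 mm/d
ETc = Kc × ET₀ = 1.07 × 8.7120 = 9.3218 mm/d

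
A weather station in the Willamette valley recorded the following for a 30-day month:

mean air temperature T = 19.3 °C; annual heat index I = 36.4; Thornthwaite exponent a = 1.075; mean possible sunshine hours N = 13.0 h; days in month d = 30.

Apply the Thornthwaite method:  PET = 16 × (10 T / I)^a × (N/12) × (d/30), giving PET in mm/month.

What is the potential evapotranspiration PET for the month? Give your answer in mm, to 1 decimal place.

104.2 mm

10T/I = 10 × 19.3 / 36.4 = 5.3022
(10T/I)^a = 5.3022^1.075 = 6.0088
Uncorrected PET = 16 × 6.0088 = 96.141 mm
Correction = (N/12)(d/30) = (13.0/12)(30/30) = 1.0833
PET = 96.141 × 1.0833 = 104.150 mm/month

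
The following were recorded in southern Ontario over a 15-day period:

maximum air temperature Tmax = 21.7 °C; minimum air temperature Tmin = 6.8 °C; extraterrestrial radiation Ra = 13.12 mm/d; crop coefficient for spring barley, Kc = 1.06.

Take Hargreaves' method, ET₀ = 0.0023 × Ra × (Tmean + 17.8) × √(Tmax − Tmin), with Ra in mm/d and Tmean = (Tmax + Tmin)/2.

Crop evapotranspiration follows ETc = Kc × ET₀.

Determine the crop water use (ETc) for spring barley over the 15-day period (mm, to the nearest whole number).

Tmean = (21.7 + 6.8)/2 = 14.25 °C
ET₀ = 0.0023 × 13.12 × (14.25 + 17.8) × √14.9 = 0.0023 × 13.12 × 32.05 × 3.8601 = 3.7333 mm/d
ETc = Kc × ET₀ = 1.06 × 3.7333 = 3.9573 mm/d
Over 15 days: 3.9573 × 15 = 59.360 mm

59 mm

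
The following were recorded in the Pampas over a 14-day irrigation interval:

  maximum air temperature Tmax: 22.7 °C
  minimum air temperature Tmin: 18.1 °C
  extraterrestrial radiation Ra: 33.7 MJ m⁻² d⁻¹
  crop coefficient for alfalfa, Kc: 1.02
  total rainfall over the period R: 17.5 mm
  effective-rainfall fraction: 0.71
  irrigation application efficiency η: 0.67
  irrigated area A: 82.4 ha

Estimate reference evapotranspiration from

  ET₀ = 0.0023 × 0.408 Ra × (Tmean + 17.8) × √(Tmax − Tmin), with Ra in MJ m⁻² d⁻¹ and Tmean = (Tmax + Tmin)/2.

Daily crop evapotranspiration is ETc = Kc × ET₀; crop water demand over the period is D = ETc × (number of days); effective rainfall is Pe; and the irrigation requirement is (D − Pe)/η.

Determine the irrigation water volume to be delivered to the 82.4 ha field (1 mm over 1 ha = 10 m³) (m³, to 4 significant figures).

30220 m³

Tmean = (22.7 + 18.1)/2 = 20.40 °C
0.408 Ra = 0.408 × 33.7 = 13.7496 mm/d equivalent
ET₀ = 0.0023 × 13.7496 × (20.40 + 17.8) × √4.6 = 0.0023 × 13.7496 × 38.20 × 2.1448 = 2.5910 mm/d
ETc = Kc × ET₀ = 1.02 × 2.5910 = 2.6428 mm/d
Crop demand D = ETc × 14 d = 2.6428 × 14 = 36.999 mm
Pe = 0.71 × 17.5 = 12.425 mm
D − Pe = 36.999 − 12.425 = 24.574 mm
Gross irrigation = 24.574 / 0.67 = 36.678 mm
Volume = 36.678 mm × 82.4 ha × 10 = 30222.7 m³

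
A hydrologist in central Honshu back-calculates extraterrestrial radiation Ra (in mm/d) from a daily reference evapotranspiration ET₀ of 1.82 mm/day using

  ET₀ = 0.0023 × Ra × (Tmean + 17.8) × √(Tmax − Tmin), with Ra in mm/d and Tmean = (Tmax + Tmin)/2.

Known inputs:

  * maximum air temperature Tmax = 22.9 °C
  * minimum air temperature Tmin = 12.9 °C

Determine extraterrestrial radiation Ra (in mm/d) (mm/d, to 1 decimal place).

7.0 mm/d

Tmean = 17.90 °C; √ΔT = 3.1623
Ra = ET₀ / [0.0023 × (Tmean+17.8) × √ΔT] = 1.82 / (0.0023 × 35.70 × 3.1623) = 7.009 mm/d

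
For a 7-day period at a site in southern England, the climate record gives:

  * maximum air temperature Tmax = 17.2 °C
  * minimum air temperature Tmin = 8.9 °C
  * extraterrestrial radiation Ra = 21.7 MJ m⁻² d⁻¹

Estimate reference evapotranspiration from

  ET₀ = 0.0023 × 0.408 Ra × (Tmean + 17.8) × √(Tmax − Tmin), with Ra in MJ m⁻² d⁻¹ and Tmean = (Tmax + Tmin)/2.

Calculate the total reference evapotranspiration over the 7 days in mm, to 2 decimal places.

12.67 mm

Tmean = (17.2 + 8.9)/2 = 13.05 °C
0.408 Ra = 0.408 × 21.7 = 8.8536 mm/d equivalent
ET₀ = 0.0023 × 8.8536 × (13.05 + 17.8) × √8.3 = 0.0023 × 8.8536 × 30.85 × 2.8810 = 1.8099 mm/d
Over 7 days: 1.8099 × 7 = 12.669 mm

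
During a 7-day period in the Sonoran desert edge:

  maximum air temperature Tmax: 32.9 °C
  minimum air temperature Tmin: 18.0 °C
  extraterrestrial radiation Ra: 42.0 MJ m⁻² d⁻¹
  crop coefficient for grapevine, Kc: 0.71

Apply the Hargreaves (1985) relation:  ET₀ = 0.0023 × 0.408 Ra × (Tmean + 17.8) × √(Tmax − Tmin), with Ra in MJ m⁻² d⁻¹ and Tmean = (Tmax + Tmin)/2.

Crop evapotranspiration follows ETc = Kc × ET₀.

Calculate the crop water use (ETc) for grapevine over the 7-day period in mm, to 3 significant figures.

Tmean = (32.9 + 18.0)/2 = 25.45 °C
0.408 Ra = 0.408 × 42.0 = 17.1360 mm/d equivalent
ET₀ = 0.0023 × 17.1360 × (25.45 + 17.8) × √14.9 = 0.0023 × 17.1360 × 43.25 × 3.8601 = 6.5799 mm/d
ETc = Kc × ET₀ = 0.71 × 6.5799 = 4.6717 mm/d
Over 7 days: 4.6717 × 7 = 32.702 mm

32.7 mm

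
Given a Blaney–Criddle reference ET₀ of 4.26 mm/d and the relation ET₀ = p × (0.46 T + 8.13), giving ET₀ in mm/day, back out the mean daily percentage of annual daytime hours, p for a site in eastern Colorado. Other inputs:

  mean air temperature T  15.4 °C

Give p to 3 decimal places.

p = ET₀ / (0.46 T + 8.13) = 4.26 / (0.46 × 15.4 + 8.13) = 4.26 / 15.214 = 0.2800

0.280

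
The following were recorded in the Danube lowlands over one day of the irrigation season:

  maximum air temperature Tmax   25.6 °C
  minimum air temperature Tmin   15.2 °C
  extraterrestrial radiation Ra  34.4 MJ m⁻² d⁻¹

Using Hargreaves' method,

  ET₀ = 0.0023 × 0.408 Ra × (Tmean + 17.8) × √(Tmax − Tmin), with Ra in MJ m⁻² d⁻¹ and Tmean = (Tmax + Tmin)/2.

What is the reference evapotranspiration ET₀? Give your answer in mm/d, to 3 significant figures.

3.98 mm/d

Tmean = (25.6 + 15.2)/2 = 20.40 °C
0.408 Ra = 0.408 × 34.4 = 14.0352 mm/d equivalent
ET₀ = 0.0023 × 14.0352 × (20.40 + 17.8) × √10.4 = 0.0023 × 14.0352 × 38.20 × 3.2249 = 3.9767 mm/d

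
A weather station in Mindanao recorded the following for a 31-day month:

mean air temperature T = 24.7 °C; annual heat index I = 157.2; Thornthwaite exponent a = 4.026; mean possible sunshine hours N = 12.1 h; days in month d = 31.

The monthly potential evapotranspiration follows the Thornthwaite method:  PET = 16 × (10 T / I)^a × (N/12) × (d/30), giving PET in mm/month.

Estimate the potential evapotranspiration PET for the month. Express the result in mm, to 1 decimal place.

10T/I = 10 × 24.7 / 157.2 = 1.5712
(10T/I)^a = 1.5712^4.026 = 6.1663
Uncorrected PET = 16 × 6.1663 = 98.661 mm
Correction = (N/12)(d/30) = (12.1/12)(31/30) = 1.0419
PET = 98.661 × 1.0419 = 102.795 mm/month

102.8 mm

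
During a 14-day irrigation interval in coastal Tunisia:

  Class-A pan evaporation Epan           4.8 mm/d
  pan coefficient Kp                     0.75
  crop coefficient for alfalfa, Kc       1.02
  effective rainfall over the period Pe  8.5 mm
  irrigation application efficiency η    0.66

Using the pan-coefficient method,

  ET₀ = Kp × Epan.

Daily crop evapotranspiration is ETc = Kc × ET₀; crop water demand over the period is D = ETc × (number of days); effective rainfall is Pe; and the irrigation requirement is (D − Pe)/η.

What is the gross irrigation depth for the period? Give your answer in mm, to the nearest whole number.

65 mm

ET₀ = 0.75 × 4.8 = 3.6000 mm/d
ETc = Kc × ET₀ = 1.02 × 3.6000 = 3.6720 mm/d
Crop demand D = ETc × 14 d = 3.6720 × 14 = 51.408 mm
D − Pe = 51.408 − 8.5 = 42.908 mm
Gross irrigation = 42.908 / 0.66 = 65.012 mm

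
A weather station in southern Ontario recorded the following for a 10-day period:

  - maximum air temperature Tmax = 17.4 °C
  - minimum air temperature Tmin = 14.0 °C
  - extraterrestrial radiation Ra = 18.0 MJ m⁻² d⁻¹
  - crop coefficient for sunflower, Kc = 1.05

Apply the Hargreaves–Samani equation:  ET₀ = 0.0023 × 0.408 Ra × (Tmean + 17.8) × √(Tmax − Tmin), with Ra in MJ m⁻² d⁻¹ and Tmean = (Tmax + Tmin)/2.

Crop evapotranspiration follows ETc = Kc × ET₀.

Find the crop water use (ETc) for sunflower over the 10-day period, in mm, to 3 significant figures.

Tmean = (17.4 + 14.0)/2 = 15.70 °C
0.408 Ra = 0.408 × 18.0 = 7.3440 mm/d equivalent
ET₀ = 0.0023 × 7.3440 × (15.70 + 17.8) × √3.4 = 0.0023 × 7.3440 × 33.50 × 1.8439 = 1.0434 mm/d
ETc = Kc × ET₀ = 1.05 × 1.0434 = 1.0956 mm/d
Over 10 days: 1.0956 × 10 = 10.956 mm

11.0 mm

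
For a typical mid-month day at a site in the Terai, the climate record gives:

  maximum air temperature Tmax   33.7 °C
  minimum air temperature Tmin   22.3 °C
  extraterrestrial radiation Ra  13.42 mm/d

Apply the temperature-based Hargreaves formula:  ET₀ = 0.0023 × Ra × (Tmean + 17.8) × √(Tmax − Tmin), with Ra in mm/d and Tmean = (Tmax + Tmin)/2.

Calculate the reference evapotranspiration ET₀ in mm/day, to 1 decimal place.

4.8 mm/day

Tmean = (33.7 + 22.3)/2 = 28.00 °C
ET₀ = 0.0023 × 13.42 × (28.00 + 17.8) × √11.4 = 0.0023 × 13.42 × 45.80 × 3.3764 = 4.7731 mm/d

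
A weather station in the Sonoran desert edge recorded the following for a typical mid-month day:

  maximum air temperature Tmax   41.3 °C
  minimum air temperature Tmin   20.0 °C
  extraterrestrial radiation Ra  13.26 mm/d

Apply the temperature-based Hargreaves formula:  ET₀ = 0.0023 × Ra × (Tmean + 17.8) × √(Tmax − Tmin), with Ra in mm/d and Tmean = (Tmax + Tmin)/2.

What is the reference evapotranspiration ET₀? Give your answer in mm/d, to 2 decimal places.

Tmean = (41.3 + 20.0)/2 = 30.65 °C
ET₀ = 0.0023 × 13.26 × (30.65 + 17.8) × √21.3 = 0.0023 × 13.26 × 48.45 × 4.6152 = 6.8195 mm/d

6.82 mm/d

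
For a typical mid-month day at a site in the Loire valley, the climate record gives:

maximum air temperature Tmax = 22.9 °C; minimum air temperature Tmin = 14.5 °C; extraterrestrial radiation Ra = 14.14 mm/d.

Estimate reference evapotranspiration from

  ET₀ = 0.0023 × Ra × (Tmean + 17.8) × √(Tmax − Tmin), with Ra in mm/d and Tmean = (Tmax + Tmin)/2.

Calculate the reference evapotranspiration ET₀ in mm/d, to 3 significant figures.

Tmean = (22.9 + 14.5)/2 = 18.70 °C
ET₀ = 0.0023 × 14.14 × (18.70 + 17.8) × √8.4 = 0.0023 × 14.14 × 36.50 × 2.8983 = 3.4404 mm/d

3.44 mm/d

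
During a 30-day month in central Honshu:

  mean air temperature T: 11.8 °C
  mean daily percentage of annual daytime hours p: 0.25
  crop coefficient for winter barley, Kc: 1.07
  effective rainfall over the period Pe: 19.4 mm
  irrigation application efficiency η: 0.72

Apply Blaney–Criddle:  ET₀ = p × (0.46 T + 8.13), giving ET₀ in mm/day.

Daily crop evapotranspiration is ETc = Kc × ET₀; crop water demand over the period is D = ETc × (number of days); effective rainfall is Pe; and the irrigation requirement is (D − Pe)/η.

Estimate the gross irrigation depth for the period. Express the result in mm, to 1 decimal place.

ET₀ = 0.25 × (0.46 × 11.8 + 8.13) = 0.25 × 13.558 = 3.3895 mm/d
ETc = Kc × ET₀ = 1.07 × 3.3895 = 3.6268 mm/d
Crop demand D = ETc × 30 d = 3.6268 × 30 = 108.804 mm
D − Pe = 108.804 − 19.4 = 89.404 mm
Gross irrigation = 89.404 / 0.72 = 124.172 mm

124.2 mm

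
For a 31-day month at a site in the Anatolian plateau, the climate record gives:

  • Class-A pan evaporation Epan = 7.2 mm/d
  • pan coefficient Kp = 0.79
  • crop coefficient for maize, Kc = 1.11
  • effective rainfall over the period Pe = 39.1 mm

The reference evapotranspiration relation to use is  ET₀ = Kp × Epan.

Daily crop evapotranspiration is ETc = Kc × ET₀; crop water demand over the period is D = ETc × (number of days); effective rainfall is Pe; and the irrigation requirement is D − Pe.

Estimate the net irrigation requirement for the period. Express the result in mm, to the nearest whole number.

157 mm

ET₀ = 0.79 × 7.2 = 5.6880 mm/d
ETc = Kc × ET₀ = 1.11 × 5.6880 = 6.3137 mm/d
Crop demand D = ETc × 31 d = 6.3137 × 31 = 195.725 mm
D − Pe = 195.725 − 39.1 = 156.625 mm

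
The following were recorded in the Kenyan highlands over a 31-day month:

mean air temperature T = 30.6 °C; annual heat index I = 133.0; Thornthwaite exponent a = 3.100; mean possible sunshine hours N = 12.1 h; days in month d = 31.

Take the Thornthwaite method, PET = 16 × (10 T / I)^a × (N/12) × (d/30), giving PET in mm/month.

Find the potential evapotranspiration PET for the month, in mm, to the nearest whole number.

221 mm

10T/I = 10 × 30.6 / 133.0 = 2.3008
(10T/I)^a = 2.3008^3.100 = 13.2381
Uncorrected PET = 16 × 13.2381 = 211.810 mm
Correction = (N/12)(d/30) = (12.1/12)(31/30) = 1.0419
PET = 211.810 × 1.0419 = 220.685 mm/month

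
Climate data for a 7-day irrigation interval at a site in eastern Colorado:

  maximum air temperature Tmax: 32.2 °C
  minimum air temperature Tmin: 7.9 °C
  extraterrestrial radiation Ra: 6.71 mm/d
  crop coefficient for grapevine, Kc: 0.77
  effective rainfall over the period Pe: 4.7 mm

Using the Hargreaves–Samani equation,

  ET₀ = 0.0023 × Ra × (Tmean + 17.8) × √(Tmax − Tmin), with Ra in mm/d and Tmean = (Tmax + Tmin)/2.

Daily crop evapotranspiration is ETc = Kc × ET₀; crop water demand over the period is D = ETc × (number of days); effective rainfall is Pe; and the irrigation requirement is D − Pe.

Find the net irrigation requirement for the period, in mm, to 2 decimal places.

Tmean = (32.2 + 7.9)/2 = 20.05 °C
ET₀ = 0.0023 × 6.71 × (20.05 + 17.8) × √24.3 = 0.0023 × 6.71 × 37.85 × 4.9295 = 2.8795 mm/d
ETc = Kc × ET₀ = 0.77 × 2.8795 = 2.2172 mm/d
Crop demand D = ETc × 7 d = 2.2172 × 7 = 15.520 mm
D − Pe = 15.520 − 4.7 = 10.820 mm

10.82 mm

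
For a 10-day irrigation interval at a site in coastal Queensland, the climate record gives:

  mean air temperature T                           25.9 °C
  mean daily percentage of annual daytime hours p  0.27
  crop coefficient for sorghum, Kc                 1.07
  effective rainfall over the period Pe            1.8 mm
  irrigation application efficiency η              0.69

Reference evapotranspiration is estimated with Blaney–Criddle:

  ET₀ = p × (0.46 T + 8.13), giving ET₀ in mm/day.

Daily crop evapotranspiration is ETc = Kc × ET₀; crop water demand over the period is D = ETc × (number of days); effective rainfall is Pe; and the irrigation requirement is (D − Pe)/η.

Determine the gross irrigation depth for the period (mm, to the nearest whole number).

ET₀ = 0.27 × (0.46 × 25.9 + 8.13) = 0.27 × 20.044 = 5.4119 mm/d
ETc = Kc × ET₀ = 1.07 × 5.4119 = 5.7907 mm/d
Crop demand D = ETc × 10 d = 5.7907 × 10 = 57.907 mm
D − Pe = 57.907 − 1.8 = 56.107 mm
Gross irrigation = 56.107 / 0.69 = 81.314 mm

81 mm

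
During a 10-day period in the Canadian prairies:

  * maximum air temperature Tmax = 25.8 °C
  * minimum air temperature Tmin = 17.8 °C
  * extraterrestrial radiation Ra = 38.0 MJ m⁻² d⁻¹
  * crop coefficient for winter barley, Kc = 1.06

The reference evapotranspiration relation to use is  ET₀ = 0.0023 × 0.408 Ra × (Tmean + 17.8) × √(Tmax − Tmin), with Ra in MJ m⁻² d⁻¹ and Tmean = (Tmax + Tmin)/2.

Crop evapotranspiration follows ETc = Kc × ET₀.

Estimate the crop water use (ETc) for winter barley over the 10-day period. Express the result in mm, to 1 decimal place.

Tmean = (25.8 + 17.8)/2 = 21.80 °C
0.408 Ra = 0.408 × 38.0 = 15.5040 mm/d equivalent
ET₀ = 0.0023 × 15.5040 × (21.80 + 17.8) × √8.0 = 0.0023 × 15.5040 × 39.60 × 2.8284 = 3.9940 mm/d
ETc = Kc × ET₀ = 1.06 × 3.9940 = 4.2336 mm/d
Over 10 days: 4.2336 × 10 = 42.336 mm

42.3 mm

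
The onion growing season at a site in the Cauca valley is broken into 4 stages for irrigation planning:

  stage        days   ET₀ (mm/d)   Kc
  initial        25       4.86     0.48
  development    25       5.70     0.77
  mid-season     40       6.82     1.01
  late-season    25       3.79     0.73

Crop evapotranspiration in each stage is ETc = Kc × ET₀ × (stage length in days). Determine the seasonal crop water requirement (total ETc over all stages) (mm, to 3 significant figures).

513 mm

initial: 0.48 × 4.86 × 25 = 58.32 mm
development: 0.77 × 5.70 × 25 = 109.73 mm
mid-season: 1.01 × 6.82 × 40 = 275.53 mm
late-season: 0.73 × 3.79 × 25 = 69.17 mm
Seasonal total = 512.75 mm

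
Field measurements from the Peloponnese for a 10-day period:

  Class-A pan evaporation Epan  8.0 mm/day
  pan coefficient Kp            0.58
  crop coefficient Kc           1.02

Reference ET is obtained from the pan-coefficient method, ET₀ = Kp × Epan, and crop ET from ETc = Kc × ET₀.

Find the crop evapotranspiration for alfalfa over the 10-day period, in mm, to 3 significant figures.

ET₀ = 0.58 × 8.0 = 4.6400 mm/d
ETc = Kc × ET₀ = 1.02 × 4.6400 = 4.7328 mm/d
Over 10 days: 4.7328 × 10 = 47.328 mm

47.3 mm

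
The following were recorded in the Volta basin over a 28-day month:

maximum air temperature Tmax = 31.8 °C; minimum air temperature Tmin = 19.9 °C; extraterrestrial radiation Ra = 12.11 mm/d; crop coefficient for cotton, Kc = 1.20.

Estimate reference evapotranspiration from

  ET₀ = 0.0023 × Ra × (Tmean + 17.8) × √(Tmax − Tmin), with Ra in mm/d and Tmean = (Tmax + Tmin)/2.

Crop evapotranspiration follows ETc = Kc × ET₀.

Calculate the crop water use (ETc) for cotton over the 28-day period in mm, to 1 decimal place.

Tmean = (31.8 + 19.9)/2 = 25.85 °C
ET₀ = 0.0023 × 12.11 × (25.85 + 17.8) × √11.9 = 0.0023 × 12.11 × 43.65 × 3.4496 = 4.1940 mm/d
ETc = Kc × ET₀ = 1.20 × 4.1940 = 5.0328 mm/d
Over 28 days: 5.0328 × 28 = 140.918 mm

140.9 mm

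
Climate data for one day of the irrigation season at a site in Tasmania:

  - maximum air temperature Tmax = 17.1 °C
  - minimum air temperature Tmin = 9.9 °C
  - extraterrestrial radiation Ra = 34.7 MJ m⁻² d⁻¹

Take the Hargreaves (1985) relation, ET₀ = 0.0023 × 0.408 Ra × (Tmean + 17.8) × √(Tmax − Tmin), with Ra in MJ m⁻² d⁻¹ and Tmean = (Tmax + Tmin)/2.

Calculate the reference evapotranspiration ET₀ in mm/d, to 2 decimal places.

Tmean = (17.1 + 9.9)/2 = 13.50 °C
0.408 Ra = 0.408 × 34.7 = 14.1576 mm/d equivalent
ET₀ = 0.0023 × 14.1576 × (13.50 + 17.8) × √7.2 = 0.0023 × 14.1576 × 31.30 × 2.6833 = 2.7348 mm/d

2.73 mm/d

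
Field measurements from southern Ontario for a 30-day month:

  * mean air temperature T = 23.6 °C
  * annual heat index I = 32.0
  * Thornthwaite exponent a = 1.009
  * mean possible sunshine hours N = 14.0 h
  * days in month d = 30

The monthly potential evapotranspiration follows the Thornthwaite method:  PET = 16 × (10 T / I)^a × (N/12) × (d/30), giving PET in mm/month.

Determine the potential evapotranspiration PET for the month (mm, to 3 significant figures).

140 mm

10T/I = 10 × 23.6 / 32.0 = 7.3750
(10T/I)^a = 7.3750^1.009 = 7.5088
Uncorrected PET = 16 × 7.5088 = 120.141 mm
Correction = (N/12)(d/30) = (14.0/12)(30/30) = 1.1667
PET = 120.141 × 1.1667 = 140.169 mm/month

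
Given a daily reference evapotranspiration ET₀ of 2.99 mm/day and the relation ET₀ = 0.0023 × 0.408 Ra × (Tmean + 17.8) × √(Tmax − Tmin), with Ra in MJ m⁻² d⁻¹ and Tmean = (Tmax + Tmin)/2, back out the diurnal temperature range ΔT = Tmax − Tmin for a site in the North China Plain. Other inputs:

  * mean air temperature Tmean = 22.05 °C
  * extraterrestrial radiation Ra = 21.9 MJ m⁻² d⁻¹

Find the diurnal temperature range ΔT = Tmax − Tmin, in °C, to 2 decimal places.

√ΔT = ET₀ / [0.0023 × 0.408 × Ra × (Tmean+17.8)] = 2.99 / (0.0023 × 8.9352 × 39.85) = 3.6510
ΔT = 3.6510² = 13.330 °C

13.33 °C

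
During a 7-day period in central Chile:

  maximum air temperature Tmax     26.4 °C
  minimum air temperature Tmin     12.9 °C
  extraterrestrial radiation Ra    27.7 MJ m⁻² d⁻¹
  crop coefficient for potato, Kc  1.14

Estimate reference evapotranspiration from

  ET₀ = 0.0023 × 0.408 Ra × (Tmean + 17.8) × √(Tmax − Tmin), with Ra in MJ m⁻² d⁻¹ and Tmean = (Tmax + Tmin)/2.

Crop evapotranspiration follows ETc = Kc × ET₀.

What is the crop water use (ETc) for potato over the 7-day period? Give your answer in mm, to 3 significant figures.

Tmean = (26.4 + 12.9)/2 = 19.65 °C
0.408 Ra = 0.408 × 27.7 = 11.3016 mm/d equivalent
ET₀ = 0.0023 × 11.3016 × (19.65 + 17.8) × √13.5 = 0.0023 × 11.3016 × 37.45 × 3.6742 = 3.5767 mm/d
ETc = Kc × ET₀ = 1.14 × 3.5767 = 4.0774 mm/d
Over 7 days: 4.0774 × 7 = 28.542 mm

28.5 mm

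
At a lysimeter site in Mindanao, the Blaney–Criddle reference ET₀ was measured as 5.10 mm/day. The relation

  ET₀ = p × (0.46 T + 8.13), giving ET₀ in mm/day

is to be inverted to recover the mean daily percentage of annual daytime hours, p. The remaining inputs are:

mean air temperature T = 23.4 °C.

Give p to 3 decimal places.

p = ET₀ / (0.46 T + 8.13) = 5.10 / (0.46 × 23.4 + 8.13) = 5.10 / 18.894 = 0.2699

0.270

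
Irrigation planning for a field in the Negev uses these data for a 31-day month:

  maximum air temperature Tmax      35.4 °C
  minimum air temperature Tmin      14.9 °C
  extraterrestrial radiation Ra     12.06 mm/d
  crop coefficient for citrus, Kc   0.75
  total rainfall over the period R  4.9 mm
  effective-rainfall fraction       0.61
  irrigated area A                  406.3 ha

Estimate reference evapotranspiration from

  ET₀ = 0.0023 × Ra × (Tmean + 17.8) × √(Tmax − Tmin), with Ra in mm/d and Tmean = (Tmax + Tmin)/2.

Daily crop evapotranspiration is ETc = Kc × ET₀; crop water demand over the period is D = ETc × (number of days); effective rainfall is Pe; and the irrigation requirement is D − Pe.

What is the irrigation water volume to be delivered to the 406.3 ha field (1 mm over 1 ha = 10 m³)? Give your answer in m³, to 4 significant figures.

Tmean = (35.4 + 14.9)/2 = 25.15 °C
ET₀ = 0.0023 × 12.06 × (25.15 + 17.8) × √20.5 = 0.0023 × 12.06 × 42.95 × 4.5277 = 5.3941 mm/d
ETc = Kc × ET₀ = 0.75 × 5.3941 = 4.0456 mm/d
Crop demand D = ETc × 31 d = 4.0456 × 31 = 125.414 mm
Pe = 0.61 × 4.9 = 2.989 mm
D − Pe = 125.414 − 2.989 = 122.425 mm
Volume = 122.425 mm × 406.3 ha × 10 = 497412.8 m³

497400 m³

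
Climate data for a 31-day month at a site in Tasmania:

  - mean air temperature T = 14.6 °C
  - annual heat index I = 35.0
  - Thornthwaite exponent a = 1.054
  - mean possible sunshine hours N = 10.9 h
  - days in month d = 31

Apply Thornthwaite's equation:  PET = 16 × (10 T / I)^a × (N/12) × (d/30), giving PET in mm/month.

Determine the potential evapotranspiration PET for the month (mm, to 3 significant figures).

67.7 mm

10T/I = 10 × 14.6 / 35.0 = 4.1714
(10T/I)^a = 4.1714^1.054 = 4.5059
Uncorrected PET = 16 × 4.5059 = 72.094 mm
Correction = (N/12)(d/30) = (10.9/12)(31/30) = 0.9386
PET = 72.094 × 0.9386 = 67.667 mm/month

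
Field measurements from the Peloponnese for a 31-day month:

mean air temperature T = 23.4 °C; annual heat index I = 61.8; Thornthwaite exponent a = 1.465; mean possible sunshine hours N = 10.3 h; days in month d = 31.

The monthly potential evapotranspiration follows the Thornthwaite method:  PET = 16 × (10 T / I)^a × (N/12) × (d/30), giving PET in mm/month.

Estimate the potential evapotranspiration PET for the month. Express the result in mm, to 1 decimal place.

10T/I = 10 × 23.4 / 61.8 = 3.7864
(10T/I)^a = 3.7864^1.465 = 7.0324
Uncorrected PET = 16 × 7.0324 = 112.518 mm
Correction = (N/12)(d/30) = (10.3/12)(31/30) = 0.8869
PET = 112.518 × 0.8869 = 99.792 mm/month

99.8 mm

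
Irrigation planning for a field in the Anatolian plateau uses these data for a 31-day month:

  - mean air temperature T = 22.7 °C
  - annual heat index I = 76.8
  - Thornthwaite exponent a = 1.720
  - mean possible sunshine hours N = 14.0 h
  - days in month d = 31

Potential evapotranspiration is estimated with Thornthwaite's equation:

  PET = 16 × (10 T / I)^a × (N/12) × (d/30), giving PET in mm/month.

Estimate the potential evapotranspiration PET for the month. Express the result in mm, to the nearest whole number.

10T/I = 10 × 22.7 / 76.8 = 2.9557
(10T/I)^a = 2.9557^1.720 = 6.4496
Uncorrected PET = 16 × 6.4496 = 103.194 mm
Correction = (N/12)(d/30) = (14.0/12)(31/30) = 1.2056
PET = 103.194 × 1.2056 = 124.411 mm/month

124 mm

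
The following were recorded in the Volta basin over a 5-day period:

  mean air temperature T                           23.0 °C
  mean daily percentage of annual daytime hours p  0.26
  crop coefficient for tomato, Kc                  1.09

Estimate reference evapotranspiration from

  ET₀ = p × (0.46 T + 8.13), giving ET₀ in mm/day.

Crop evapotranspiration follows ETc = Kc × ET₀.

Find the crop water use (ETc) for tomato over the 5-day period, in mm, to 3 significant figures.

26.5 mm

ET₀ = 0.26 × (0.46 × 23.0 + 8.13) = 0.26 × 18.710 = 4.8646 mm/d
ETc = Kc × ET₀ = 1.09 × 4.8646 = 5.3024 mm/d
Over 5 days: 5.3024 × 5 = 26.512 mm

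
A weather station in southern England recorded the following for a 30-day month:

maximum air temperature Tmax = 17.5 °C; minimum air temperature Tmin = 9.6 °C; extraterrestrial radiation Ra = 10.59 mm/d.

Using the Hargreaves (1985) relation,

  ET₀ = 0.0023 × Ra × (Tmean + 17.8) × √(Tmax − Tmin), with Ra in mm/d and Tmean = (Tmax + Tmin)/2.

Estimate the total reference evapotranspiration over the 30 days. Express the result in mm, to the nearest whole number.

Tmean = (17.5 + 9.6)/2 = 13.55 °C
ET₀ = 0.0023 × 10.59 × (13.55 + 17.8) × √7.9 = 0.0023 × 10.59 × 31.35 × 2.8107 = 2.1462 mm/d
Over 30 days: 2.1462 × 30 = 64.386 mm

64 mm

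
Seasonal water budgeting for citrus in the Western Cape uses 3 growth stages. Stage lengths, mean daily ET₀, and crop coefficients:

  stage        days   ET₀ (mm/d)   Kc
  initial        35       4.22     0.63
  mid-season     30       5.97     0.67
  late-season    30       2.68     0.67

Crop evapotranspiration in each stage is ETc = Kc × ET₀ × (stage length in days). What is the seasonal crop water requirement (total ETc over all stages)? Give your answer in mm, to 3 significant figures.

267 mm

initial: 0.63 × 4.22 × 35 = 93.05 mm
mid-season: 0.67 × 5.97 × 30 = 120.00 mm
late-season: 0.67 × 2.68 × 30 = 53.87 mm
Seasonal total = 266.92 mm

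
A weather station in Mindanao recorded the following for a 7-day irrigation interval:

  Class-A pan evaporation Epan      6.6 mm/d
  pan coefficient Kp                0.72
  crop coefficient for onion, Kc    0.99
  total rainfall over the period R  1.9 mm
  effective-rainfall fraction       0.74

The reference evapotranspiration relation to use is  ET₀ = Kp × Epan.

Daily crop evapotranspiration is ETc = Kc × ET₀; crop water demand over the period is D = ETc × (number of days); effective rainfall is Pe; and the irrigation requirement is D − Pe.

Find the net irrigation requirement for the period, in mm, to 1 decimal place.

31.5 mm

ET₀ = 0.72 × 6.6 = 4.7520 mm/d
ETc = Kc × ET₀ = 0.99 × 4.7520 = 4.7045 mm/d
Crop demand D = ETc × 7 d = 4.7045 × 7 = 32.932 mm
Pe = 0.74 × 1.9 = 1.406 mm
D − Pe = 32.932 − 1.406 = 31.526 mm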